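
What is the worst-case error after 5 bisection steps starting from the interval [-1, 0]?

Bisection error bound: |error| ≤ (b-a)/2^n
|error| ≤ (0 - (-1))/2^5 = 1/2^5
|error| ≤ 0.0312500000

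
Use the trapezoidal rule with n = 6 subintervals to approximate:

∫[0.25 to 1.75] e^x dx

f(x) = e^x
a = 0.25, b = 1.75, n = 6
h = (b - a)/n = 0.250000

Trapezoidal rule: (h/2)[f(x₀) + 2f(x₁) + 2f(x₂) + ... + f(xₙ)]

x_0 = 0.2500, f(x_0) = 1.284025, coefficient = 1
x_1 = 0.5000, f(x_1) = 1.648721, coefficient = 2
x_2 = 0.7500, f(x_2) = 2.117000, coefficient = 2
x_3 = 1.0000, f(x_3) = 2.718282, coefficient = 2
x_4 = 1.2500, f(x_4) = 3.490343, coefficient = 2
x_5 = 1.5000, f(x_5) = 4.481689, coefficient = 2
x_6 = 1.7500, f(x_6) = 5.754603, coefficient = 1

I ≈ (0.250000/2) × 35.950698 = 4.493837
Exact value: 4.470577
Error: 0.023260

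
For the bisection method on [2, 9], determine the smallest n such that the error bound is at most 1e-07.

We need (b-a)/2^n ≤ 1e-07
(9 - 2)/2^n ≤ 1e-07
7/2^n ≤ 1e-07
2^n ≥ 70000000
n ≥ log₂(70000000) = 26.06
n ≥ 27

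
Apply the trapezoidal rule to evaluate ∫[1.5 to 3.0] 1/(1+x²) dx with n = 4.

f(x) = 1/(1+x²)
a = 1.5, b = 3.0, n = 4
h = (b - a)/n = 0.375000

Trapezoidal rule: (h/2)[f(x₀) + 2f(x₁) + 2f(x₂) + ... + f(xₙ)]

x_0 = 1.5000, f(x_0) = 0.307692, coefficient = 1
x_1 = 1.8750, f(x_1) = 0.221453, coefficient = 2
x_2 = 2.2500, f(x_2) = 0.164948, coefficient = 2
x_3 = 2.6250, f(x_3) = 0.126733, coefficient = 2
x_4 = 3.0000, f(x_4) = 0.100000, coefficient = 1

I ≈ (0.375000/2) × 1.433961 = 0.268868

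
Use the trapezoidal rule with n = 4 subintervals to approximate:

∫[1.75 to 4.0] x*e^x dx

f(x) = x*e^x
a = 1.75, b = 4.0, n = 4
h = (b - a)/n = 0.562500

Trapezoidal rule: (h/2)[f(x₀) + 2f(x₁) + 2f(x₂) + ... + f(xₙ)]

x_0 = 1.7500, f(x_0) = 10.070555, coefficient = 1
x_1 = 2.3125, f(x_1) = 23.355423, coefficient = 2
x_2 = 2.8750, f(x_2) = 50.960594, coefficient = 2
x_3 = 3.4375, f(x_3) = 106.937491, coefficient = 2
x_4 = 4.0000, f(x_4) = 218.392600, coefficient = 1

I ≈ (0.562500/2) × 590.970170 = 166.210360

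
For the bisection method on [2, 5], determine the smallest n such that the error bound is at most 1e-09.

We need (b-a)/2^n ≤ 1e-09
(5 - 2)/2^n ≤ 1e-09
3/2^n ≤ 1e-09
2^n ≥ 3000000000
n ≥ log₂(3000000000) = 31.48
n ≥ 32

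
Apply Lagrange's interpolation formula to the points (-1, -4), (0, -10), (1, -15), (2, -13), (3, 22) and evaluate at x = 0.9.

Lagrange interpolation formula:
P(x) = Σ yᵢ × Lᵢ(x)
where Lᵢ(x) = Π_{j≠i} (x - xⱼ)/(xᵢ - xⱼ)

L_0(0.9) = (0.9 - 0)/(-1 - 0) × (0.9 - 1)/(-1 - 1) × (0.9 - 2)/(-1 - 2) × (0.9 - 3)/(-1 - 3) = -0.008662
L_1(0.9) = (0.9 - (-1))/(0 - (-1)) × (0.9 - 1)/(0 - 1) × (0.9 - 2)/(0 - 2) × (0.9 - 3)/(0 - 3) = 0.073150
L_2(0.9) = (0.9 - (-1))/(1 - (-1)) × (0.9 - 0)/(1 - 0) × (0.9 - 2)/(1 - 2) × (0.9 - 3)/(1 - 3) = 0.987525
L_3(0.9) = (0.9 - (-1))/(2 - (-1)) × (0.9 - 0)/(2 - 0) × (0.9 - 1)/(2 - 1) × (0.9 - 3)/(2 - 3) = -0.059850
L_4(0.9) = (0.9 - (-1))/(3 - (-1)) × (0.9 - 0)/(3 - 0) × (0.9 - 1)/(3 - 1) × (0.9 - 2)/(3 - 2) = 0.007837

P(0.9) = (-4)×L_0(0.9) + (-10)×L_1(0.9) + (-15)×L_2(0.9) + (-13)×L_3(0.9) + 22×L_4(0.9)
P(0.9) = -14.559250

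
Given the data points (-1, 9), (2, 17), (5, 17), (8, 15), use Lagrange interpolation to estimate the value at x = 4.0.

Lagrange interpolation formula:
P(x) = Σ yᵢ × Lᵢ(x)
where Lᵢ(x) = Π_{j≠i} (x - xⱼ)/(xᵢ - xⱼ)

L_0(4.0) = (4.0 - 2)/(-1 - 2) × (4.0 - 5)/(-1 - 5) × (4.0 - 8)/(-1 - 8) = -0.049383
L_1(4.0) = (4.0 - (-1))/(2 - (-1)) × (4.0 - 5)/(2 - 5) × (4.0 - 8)/(2 - 8) = 0.370370
L_2(4.0) = (4.0 - (-1))/(5 - (-1)) × (4.0 - 2)/(5 - 2) × (4.0 - 8)/(5 - 8) = 0.740741
L_3(4.0) = (4.0 - (-1))/(8 - (-1)) × (4.0 - 2)/(8 - 2) × (4.0 - 5)/(8 - 5) = -0.061728

P(4.0) = 9×L_0(4.0) + 17×L_1(4.0) + 17×L_2(4.0) + 15×L_3(4.0)
P(4.0) = 17.518519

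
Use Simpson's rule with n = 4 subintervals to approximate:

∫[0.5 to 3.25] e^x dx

f(x) = e^x
a = 0.5, b = 3.25, n = 4
h = (b - a)/n = 0.687500

Simpson's rule: (h/3)[f(x₀) + 4f(x₁) + 2f(x₂) + ... + f(xₙ)]

x_0 = 0.5000, f(x_0) = 1.648721, coefficient = 1
x_1 = 1.1875, f(x_1) = 3.278874, coefficient = 4
x_2 = 1.8750, f(x_2) = 6.520819, coefficient = 2
x_3 = 2.5625, f(x_3) = 12.968197, coefficient = 4
x_4 = 3.2500, f(x_4) = 25.790340, coefficient = 1

I ≈ (0.687500/3) × 105.468984 = 24.169975
Exact value: 24.141619
Error: 0.028357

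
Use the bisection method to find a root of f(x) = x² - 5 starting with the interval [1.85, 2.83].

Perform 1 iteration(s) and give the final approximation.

f(x) = x² - 5
Initial interval: [1.85, 2.83]

Iteration 1:
  c_1 = (1.850000 + 2.830000)/2 = 2.340000
  f(c_1) = f(2.340000) = 0.475600
  f(a) × f(c) < 0, new interval: [1.850000, 2.340000]

After 1 iteration(s), the approximation is c_1 = 2.340000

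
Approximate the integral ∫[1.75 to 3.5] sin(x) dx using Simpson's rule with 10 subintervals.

f(x) = sin(x)
a = 1.75, b = 3.5, n = 10
h = (b - a)/n = 0.175000

Simpson's rule: (h/3)[f(x₀) + 4f(x₁) + 2f(x₂) + ... + f(xₙ)]

x_0 = 1.7500, f(x_0) = 0.983986, coefficient = 1
x_1 = 1.9250, f(x_1) = 0.937923, coefficient = 4
x_2 = 2.1000, f(x_2) = 0.863209, coefficient = 2
x_3 = 2.2750, f(x_3) = 0.762127, coefficient = 4
x_4 = 2.4500, f(x_4) = 0.637765, coefficient = 2
x_5 = 2.6250, f(x_5) = 0.493920, coefficient = 4
x_6 = 2.8000, f(x_6) = 0.334988, coefficient = 2
x_7 = 2.9750, f(x_7) = 0.165823, coefficient = 4
x_8 = 3.1500, f(x_8) = -0.008407, coefficient = 2
x_9 = 3.3250, f(x_9) = -0.182381, coefficient = 4
x_10 = 3.5000, f(x_10) = -0.350783, coefficient = 1

I ≈ (0.175000/3) × 12.997965 = 0.758215
Exact value: 0.758211
Error: 0.000004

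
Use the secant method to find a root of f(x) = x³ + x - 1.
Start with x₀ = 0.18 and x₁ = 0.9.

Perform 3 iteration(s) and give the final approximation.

f(x) = x³ + x - 1
x₀ = 0.18, x₁ = 0.9

Secant formula: x_{n+1} = x_n - f(x_n)(x_n - x_{n-1})/(f(x_n) - f(x_{n-1}))

Iteration 1:
  f(0.180000) = -0.814168
  f(0.900000) = 0.629000
  x_2 = 0.900000 - 0.629000×(0.900000 - 0.180000)/(0.629000 - (-0.814168))
       = 0.586190
Iteration 2:
  f(0.900000) = 0.629000
  f(0.586190) = -0.212383
  x_3 = 0.586190 - (-0.212383)×(0.586190 - 0.900000)/(-0.212383 - 0.629000)
       = 0.665403
Iteration 3:
  f(0.586190) = -0.212383
  f(0.665403) = -0.039983
  x_4 = 0.665403 - (-0.039983)×(0.665403 - 0.586190)/(-0.039983 - (-0.212383))
       = 0.683774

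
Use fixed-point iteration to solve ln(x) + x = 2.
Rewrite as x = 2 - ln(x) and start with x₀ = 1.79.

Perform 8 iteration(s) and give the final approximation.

Equation: ln(x) + x = 2
Fixed-point form: x = 2 - ln(x)
x₀ = 1.79

x_1 = g(1.790000) = 1.417784
x_2 = g(1.417784) = 1.650905
x_3 = g(1.650905) = 1.498677
x_4 = g(1.498677) = 1.595418
x_5 = g(1.595418) = 1.532865
x_6 = g(1.532865) = 1.572862
x_7 = g(1.572862) = 1.547103
x_8 = g(1.547103) = 1.563616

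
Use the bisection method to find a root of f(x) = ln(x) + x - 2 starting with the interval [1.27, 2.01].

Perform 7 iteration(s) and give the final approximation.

f(x) = ln(x) + x - 2
Initial interval: [1.27, 2.01]

Iteration 1:
  c_1 = (1.270000 + 2.010000)/2 = 1.640000
  f(c_1) = f(1.640000) = 0.134696
  f(a) × f(c) < 0, new interval: [1.270000, 1.640000]
Iteration 2:
  c_2 = (1.270000 + 1.640000)/2 = 1.455000
  f(c_2) = f(1.455000) = -0.169994
  f(a) × f(c) ≥ 0, new interval: [1.455000, 1.640000]
Iteration 3:
  c_3 = (1.455000 + 1.640000)/2 = 1.547500
  f(c_3) = f(1.547500) = -0.015859
  f(a) × f(c) ≥ 0, new interval: [1.547500, 1.640000]
Iteration 4:
  c_4 = (1.547500 + 1.640000)/2 = 1.593750
  f(c_4) = f(1.593750) = 0.059840
  f(a) × f(c) < 0, new interval: [1.547500, 1.593750]
Iteration 5:
  c_5 = (1.547500 + 1.593750)/2 = 1.570625
  f(c_5) = f(1.570625) = 0.022099
  f(a) × f(c) < 0, new interval: [1.547500, 1.570625]
Iteration 6:
  c_6 = (1.547500 + 1.570625)/2 = 1.559063
  f(c_6) = f(1.559063) = 0.003147
  f(a) × f(c) < 0, new interval: [1.547500, 1.559063]
Iteration 7:
  c_7 = (1.547500 + 1.559063)/2 = 1.553281
  f(c_7) = f(1.553281) = -0.006349
  f(a) × f(c) ≥ 0, new interval: [1.553281, 1.559063]

After 7 iteration(s), the approximation is c_7 = 1.553281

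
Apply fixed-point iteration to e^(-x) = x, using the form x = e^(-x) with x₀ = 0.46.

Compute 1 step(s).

Equation: e^(-x) = x
Fixed-point form: x = e^(-x)
x₀ = 0.46

x_1 = g(0.460000) = 0.631284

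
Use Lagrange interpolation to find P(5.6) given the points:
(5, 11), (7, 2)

Lagrange interpolation formula:
P(x) = Σ yᵢ × Lᵢ(x)
where Lᵢ(x) = Π_{j≠i} (x - xⱼ)/(xᵢ - xⱼ)

L_0(5.6) = (5.6 - 7)/(5 - 7) = 0.700000
L_1(5.6) = (5.6 - 5)/(7 - 5) = 0.300000

P(5.6) = 11×L_0(5.6) + 2×L_1(5.6)
P(5.6) = 8.300000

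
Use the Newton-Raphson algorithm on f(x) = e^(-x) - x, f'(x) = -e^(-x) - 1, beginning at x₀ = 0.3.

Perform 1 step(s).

f(x) = e^(-x) - x
f'(x) = -e^(-x) - 1
x₀ = 0.3

Newton-Raphson formula: x_{n+1} = x_n - f(x_n)/f'(x_n)

Iteration 1:
  f(0.300000) = 0.440818
  f'(0.300000) = -1.740818
  x_1 = 0.300000 - 0.440818/(-1.740818) = 0.553225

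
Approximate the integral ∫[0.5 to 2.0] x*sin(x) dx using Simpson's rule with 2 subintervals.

f(x) = x*sin(x)
a = 0.5, b = 2.0, n = 2
h = (b - a)/n = 0.750000

Simpson's rule: (h/3)[f(x₀) + 4f(x₁) + 2f(x₂) + ... + f(xₙ)]

x_0 = 0.5000, f(x_0) = 0.239713, coefficient = 1
x_1 = 1.2500, f(x_1) = 1.186231, coefficient = 4
x_2 = 2.0000, f(x_2) = 1.818595, coefficient = 1

I ≈ (0.750000/3) × 6.803231 = 1.700808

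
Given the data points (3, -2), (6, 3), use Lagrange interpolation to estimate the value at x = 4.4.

Lagrange interpolation formula:
P(x) = Σ yᵢ × Lᵢ(x)
where Lᵢ(x) = Π_{j≠i} (x - xⱼ)/(xᵢ - xⱼ)

L_0(4.4) = (4.4 - 6)/(3 - 6) = 0.533333
L_1(4.4) = (4.4 - 3)/(6 - 3) = 0.466667

P(4.4) = (-2)×L_0(4.4) + 3×L_1(4.4)
P(4.4) = 0.333333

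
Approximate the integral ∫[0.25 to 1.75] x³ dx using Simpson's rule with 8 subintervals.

f(x) = x³
a = 0.25, b = 1.75, n = 8
h = (b - a)/n = 0.187500

Simpson's rule: (h/3)[f(x₀) + 4f(x₁) + 2f(x₂) + ... + f(xₙ)]

x_0 = 0.2500, f(x_0) = 0.015625, coefficient = 1
x_1 = 0.4375, f(x_1) = 0.083740, coefficient = 4
x_2 = 0.6250, f(x_2) = 0.244141, coefficient = 2
x_3 = 0.8125, f(x_3) = 0.536377, coefficient = 4
x_4 = 1.0000, f(x_4) = 1.000000, coefficient = 2
x_5 = 1.1875, f(x_5) = 1.674561, coefficient = 4
x_6 = 1.3750, f(x_6) = 2.599609, coefficient = 2
x_7 = 1.5625, f(x_7) = 3.814697, coefficient = 4
x_8 = 1.7500, f(x_8) = 5.359375, coefficient = 1

I ≈ (0.187500/3) × 37.500000 = 2.343750
Exact value: 2.343750
Error: 0.000000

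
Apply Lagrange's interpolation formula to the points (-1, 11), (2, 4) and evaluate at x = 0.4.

Lagrange interpolation formula:
P(x) = Σ yᵢ × Lᵢ(x)
where Lᵢ(x) = Π_{j≠i} (x - xⱼ)/(xᵢ - xⱼ)

L_0(0.4) = (0.4 - 2)/(-1 - 2) = 0.533333
L_1(0.4) = (0.4 - (-1))/(2 - (-1)) = 0.466667

P(0.4) = 11×L_0(0.4) + 4×L_1(0.4)
P(0.4) = 7.733333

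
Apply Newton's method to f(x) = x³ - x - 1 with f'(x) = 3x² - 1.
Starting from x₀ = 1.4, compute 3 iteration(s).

f(x) = x³ - x - 1
f'(x) = 3x² - 1
x₀ = 1.4

Newton-Raphson formula: x_{n+1} = x_n - f(x_n)/f'(x_n)

Iteration 1:
  f(1.400000) = 0.344000
  f'(1.400000) = 4.880000
  x_1 = 1.400000 - 0.344000/4.880000 = 1.329508
Iteration 2:
  f(1.329508) = 0.020520
  f'(1.329508) = 4.302776
  x_2 = 1.329508 - 0.020520/4.302776 = 1.324739
Iteration 3:
  f(1.324739) = 0.000091
  f'(1.324739) = 4.264802
  x_3 = 1.324739 - 0.000091/4.264802 = 1.324718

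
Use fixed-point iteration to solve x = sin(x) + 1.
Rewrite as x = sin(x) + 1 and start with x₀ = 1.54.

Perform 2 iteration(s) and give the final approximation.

Equation: x = sin(x) + 1
Fixed-point form: x = sin(x) + 1
x₀ = 1.54

x_1 = g(1.540000) = 1.999526
x_2 = g(1.999526) = 1.909495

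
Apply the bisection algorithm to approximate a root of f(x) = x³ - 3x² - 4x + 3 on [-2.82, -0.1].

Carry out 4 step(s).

f(x) = x³ - 3x² - 4x + 3
Initial interval: [-2.82, -0.1]

Iteration 1:
  c_1 = (-2.820000 + (-0.100000))/2 = -1.460000
  f(c_1) = f(-1.460000) = -0.666936
  f(a) × f(c) ≥ 0, new interval: [-1.460000, -0.100000]
Iteration 2:
  c_2 = (-1.460000 + (-0.100000))/2 = -0.780000
  f(c_2) = f(-0.780000) = 3.820248
  f(a) × f(c) < 0, new interval: [-1.460000, -0.780000]
Iteration 3:
  c_3 = (-1.460000 + (-0.780000))/2 = -1.120000
  f(c_3) = f(-1.120000) = 2.311872
  f(a) × f(c) < 0, new interval: [-1.460000, -1.120000]
Iteration 4:
  c_4 = (-1.460000 + (-1.120000))/2 = -1.290000
  f(c_4) = f(-1.290000) = 1.021011
  f(a) × f(c) < 0, new interval: [-1.460000, -1.290000]

After 4 iteration(s), the approximation is c_4 = -1.290000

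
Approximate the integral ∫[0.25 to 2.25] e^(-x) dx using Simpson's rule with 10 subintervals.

f(x) = e^(-x)
a = 0.25, b = 2.25, n = 10
h = (b - a)/n = 0.200000

Simpson's rule: (h/3)[f(x₀) + 4f(x₁) + 2f(x₂) + ... + f(xₙ)]

x_0 = 0.2500, f(x_0) = 0.778801, coefficient = 1
x_1 = 0.4500, f(x_1) = 0.637628, coefficient = 4
x_2 = 0.6500, f(x_2) = 0.522046, coefficient = 2
x_3 = 0.8500, f(x_3) = 0.427415, coefficient = 4
x_4 = 1.0500, f(x_4) = 0.349938, coefficient = 2
x_5 = 1.2500, f(x_5) = 0.286505, coefficient = 4
x_6 = 1.4500, f(x_6) = 0.234570, coefficient = 2
x_7 = 1.6500, f(x_7) = 0.192050, coefficient = 4
x_8 = 1.8500, f(x_8) = 0.157237, coefficient = 2
x_9 = 2.0500, f(x_9) = 0.128735, coefficient = 4
x_10 = 2.2500, f(x_10) = 0.105399, coefficient = 1

I ≈ (0.200000/3) × 10.101113 = 0.673408
Exact value: 0.673402
Error: 0.000006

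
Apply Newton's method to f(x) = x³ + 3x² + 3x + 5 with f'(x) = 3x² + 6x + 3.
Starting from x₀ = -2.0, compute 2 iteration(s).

f(x) = x³ + 3x² + 3x + 5
f'(x) = 3x² + 6x + 3
x₀ = -2.0

Newton-Raphson formula: x_{n+1} = x_n - f(x_n)/f'(x_n)

Iteration 1:
  f(-2.000000) = 3.000000
  f'(-2.000000) = 3.000000
  x_1 = -2.000000 - 3.000000/3.000000 = -3.000000
Iteration 2:
  f(-3.000000) = -4.000000
  f'(-3.000000) = 12.000000
  x_2 = -3.000000 - (-4.000000)/12.000000 = -2.666667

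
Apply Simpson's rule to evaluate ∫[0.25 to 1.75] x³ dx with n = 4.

f(x) = x³
a = 0.25, b = 1.75, n = 4
h = (b - a)/n = 0.375000

Simpson's rule: (h/3)[f(x₀) + 4f(x₁) + 2f(x₂) + ... + f(xₙ)]

x_0 = 0.2500, f(x_0) = 0.015625, coefficient = 1
x_1 = 0.6250, f(x_1) = 0.244141, coefficient = 4
x_2 = 1.0000, f(x_2) = 1.000000, coefficient = 2
x_3 = 1.3750, f(x_3) = 2.599609, coefficient = 4
x_4 = 1.7500, f(x_4) = 5.359375, coefficient = 1

I ≈ (0.375000/3) × 18.750000 = 2.343750
Exact value: 2.343750
Error: 0.000000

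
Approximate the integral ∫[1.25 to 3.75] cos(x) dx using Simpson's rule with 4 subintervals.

f(x) = cos(x)
a = 1.25, b = 3.75, n = 4
h = (b - a)/n = 0.625000

Simpson's rule: (h/3)[f(x₀) + 4f(x₁) + 2f(x₂) + ... + f(xₙ)]

x_0 = 1.2500, f(x_0) = 0.315322, coefficient = 1
x_1 = 1.8750, f(x_1) = -0.299534, coefficient = 4
x_2 = 2.5000, f(x_2) = -0.801144, coefficient = 2
x_3 = 3.1250, f(x_3) = -0.999862, coefficient = 4
x_4 = 3.7500, f(x_4) = -0.820559, coefficient = 1

I ≈ (0.625000/3) × -7.305108 = -1.521897
Exact value: -1.520546
Error: 0.001351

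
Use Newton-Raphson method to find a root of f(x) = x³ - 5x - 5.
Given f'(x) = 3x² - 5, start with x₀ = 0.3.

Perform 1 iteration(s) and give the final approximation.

f(x) = x³ - 5x - 5
f'(x) = 3x² - 5
x₀ = 0.3

Newton-Raphson formula: x_{n+1} = x_n - f(x_n)/f'(x_n)

Iteration 1:
  f(0.300000) = -6.473000
  f'(0.300000) = -4.730000
  x_1 = 0.300000 - (-6.473000)/(-4.730000) = -1.068499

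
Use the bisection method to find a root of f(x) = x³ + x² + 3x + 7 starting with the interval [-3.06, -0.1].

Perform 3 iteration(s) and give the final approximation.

f(x) = x³ + x² + 3x + 7
Initial interval: [-3.06, -0.1]

Iteration 1:
  c_1 = (-3.060000 + (-0.100000))/2 = -1.580000
  f(c_1) = f(-1.580000) = 0.812088
  f(a) × f(c) < 0, new interval: [-3.060000, -1.580000]
Iteration 2:
  c_2 = (-3.060000 + (-1.580000))/2 = -2.320000
  f(c_2) = f(-2.320000) = -7.064768
  f(a) × f(c) ≥ 0, new interval: [-2.320000, -1.580000]
Iteration 3:
  c_3 = (-2.320000 + (-1.580000))/2 = -1.950000
  f(c_3) = f(-1.950000) = -2.462375
  f(a) × f(c) ≥ 0, new interval: [-1.950000, -1.580000]

After 3 iteration(s), the approximation is c_3 = -1.950000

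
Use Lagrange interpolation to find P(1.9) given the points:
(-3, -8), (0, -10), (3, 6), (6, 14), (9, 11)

Lagrange interpolation formula:
P(x) = Σ yᵢ × Lᵢ(x)
where Lᵢ(x) = Π_{j≠i} (x - xⱼ)/(xᵢ - xⱼ)

L_0(1.9) = (1.9 - 0)/(-3 - 0) × (1.9 - 3)/(-3 - 3) × (1.9 - 6)/(-3 - 6) × (1.9 - 9)/(-3 - 9) = -0.031296
L_1(1.9) = (1.9 - (-3))/(0 - (-3)) × (1.9 - 3)/(0 - 3) × (1.9 - 6)/(0 - 6) × (1.9 - 9)/(0 - 9) = 0.322845
L_2(1.9) = (1.9 - (-3))/(3 - (-3)) × (1.9 - 0)/(3 - 0) × (1.9 - 6)/(3 - 6) × (1.9 - 9)/(3 - 9) = 0.836463
L_3(1.9) = (1.9 - (-3))/(6 - (-3)) × (1.9 - 0)/(6 - 0) × (1.9 - 3)/(6 - 3) × (1.9 - 9)/(6 - 9) = -0.149611
L_4(1.9) = (1.9 - (-3))/(9 - (-3)) × (1.9 - 0)/(9 - 0) × (1.9 - 3)/(9 - 3) × (1.9 - 6)/(9 - 6) = 0.021599

P(1.9) = (-8)×L_0(1.9) + (-10)×L_1(1.9) + 6×L_2(1.9) + 14×L_3(1.9) + 11×L_4(1.9)
P(1.9) = 0.183723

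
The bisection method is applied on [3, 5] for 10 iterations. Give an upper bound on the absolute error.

Bisection error bound: |error| ≤ (b-a)/2^n
|error| ≤ (5 - 3)/2^10 = 2/2^10
|error| ≤ 0.0019531250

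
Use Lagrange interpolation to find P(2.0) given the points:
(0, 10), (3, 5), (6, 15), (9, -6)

Lagrange interpolation formula:
P(x) = Σ yᵢ × Lᵢ(x)
where Lᵢ(x) = Π_{j≠i} (x - xⱼ)/(xᵢ - xⱼ)

L_0(2.0) = (2.0 - 3)/(0 - 3) × (2.0 - 6)/(0 - 6) × (2.0 - 9)/(0 - 9) = 0.172840
L_1(2.0) = (2.0 - 0)/(3 - 0) × (2.0 - 6)/(3 - 6) × (2.0 - 9)/(3 - 9) = 1.037037
L_2(2.0) = (2.0 - 0)/(6 - 0) × (2.0 - 3)/(6 - 3) × (2.0 - 9)/(6 - 9) = -0.259259
L_3(2.0) = (2.0 - 0)/(9 - 0) × (2.0 - 3)/(9 - 3) × (2.0 - 6)/(9 - 6) = 0.049383

P(2.0) = 10×L_0(2.0) + 5×L_1(2.0) + 15×L_2(2.0) + (-6)×L_3(2.0)
P(2.0) = 2.728395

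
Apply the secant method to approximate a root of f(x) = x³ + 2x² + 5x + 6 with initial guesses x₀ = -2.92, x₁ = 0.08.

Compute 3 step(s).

f(x) = x³ + 2x² + 5x + 6
x₀ = -2.92, x₁ = 0.08

Secant formula: x_{n+1} = x_n - f(x_n)(x_n - x_{n-1})/(f(x_n) - f(x_{n-1}))

Iteration 1:
  f(-2.920000) = -16.444288
  f(0.080000) = 6.413312
  x_2 = 0.080000 - 6.413312×(0.080000 - (-2.920000))/(6.413312 - (-16.444288))
       = -0.761730
Iteration 2:
  f(0.080000) = 6.413312
  f(-0.761730) = 2.909833
  x_3 = -0.761730 - 2.909833×(-0.761730 - 0.080000)/(2.909833 - 6.413312)
       = -1.460834
Iteration 3:
  f(-0.761730) = 2.909833
  f(-1.460834) = -0.153571
  x_4 = -1.460834 - (-0.153571)×(-1.460834 - (-0.761730))/(-0.153571 - 2.909833)
       = -1.425787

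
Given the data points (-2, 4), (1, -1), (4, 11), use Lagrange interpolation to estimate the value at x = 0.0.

Lagrange interpolation formula:
P(x) = Σ yᵢ × Lᵢ(x)
where Lᵢ(x) = Π_{j≠i} (x - xⱼ)/(xᵢ - xⱼ)

L_0(0.0) = (0.0 - 1)/(-2 - 1) × (0.0 - 4)/(-2 - 4) = 0.222222
L_1(0.0) = (0.0 - (-2))/(1 - (-2)) × (0.0 - 4)/(1 - 4) = 0.888889
L_2(0.0) = (0.0 - (-2))/(4 - (-2)) × (0.0 - 1)/(4 - 1) = -0.111111

P(0.0) = 4×L_0(0.0) + (-1)×L_1(0.0) + 11×L_2(0.0)
P(0.0) = -1.222222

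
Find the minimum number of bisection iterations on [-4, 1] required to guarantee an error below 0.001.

We need (b-a)/2^n ≤ 0.001
(1 - (-4))/2^n ≤ 0.001
5/2^n ≤ 0.001
2^n ≥ 5000
n ≥ log₂(5000) = 12.29
n ≥ 13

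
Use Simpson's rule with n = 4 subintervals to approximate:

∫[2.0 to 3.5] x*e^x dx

f(x) = x*e^x
a = 2.0, b = 3.5, n = 4
h = (b - a)/n = 0.375000

Simpson's rule: (h/3)[f(x₀) + 4f(x₁) + 2f(x₂) + ... + f(xₙ)]

x_0 = 2.0000, f(x_0) = 14.778112, coefficient = 1
x_1 = 2.3750, f(x_1) = 25.533656, coefficient = 4
x_2 = 2.7500, f(x_2) = 43.017238, coefficient = 2
x_3 = 3.1250, f(x_3) = 71.124672, coefficient = 4
x_4 = 3.5000, f(x_4) = 115.904082, coefficient = 1

I ≈ (0.375000/3) × 603.349983 = 75.418748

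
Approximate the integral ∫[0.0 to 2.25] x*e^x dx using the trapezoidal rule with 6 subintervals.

f(x) = x*e^x
a = 0.0, b = 2.25, n = 6
h = (b - a)/n = 0.375000

Trapezoidal rule: (h/2)[f(x₀) + 2f(x₁) + 2f(x₂) + ... + f(xₙ)]

x_0 = 0.0000, f(x_0) = 0.000000, coefficient = 1
x_1 = 0.3750, f(x_1) = 0.545622, coefficient = 2
x_2 = 0.7500, f(x_2) = 1.587750, coefficient = 2
x_3 = 1.1250, f(x_3) = 3.465244, coefficient = 2
x_4 = 1.5000, f(x_4) = 6.722534, coefficient = 2
x_5 = 1.8750, f(x_5) = 12.226536, coefficient = 2
x_6 = 2.2500, f(x_6) = 21.347406, coefficient = 1

I ≈ (0.375000/2) × 70.442776 = 13.208021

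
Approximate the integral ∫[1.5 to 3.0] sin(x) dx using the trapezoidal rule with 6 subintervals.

f(x) = sin(x)
a = 1.5, b = 3.0, n = 6
h = (b - a)/n = 0.250000

Trapezoidal rule: (h/2)[f(x₀) + 2f(x₁) + 2f(x₂) + ... + f(xₙ)]

x_0 = 1.5000, f(x_0) = 0.997495, coefficient = 1
x_1 = 1.7500, f(x_1) = 0.983986, coefficient = 2
x_2 = 2.0000, f(x_2) = 0.909297, coefficient = 2
x_3 = 2.2500, f(x_3) = 0.778073, coefficient = 2
x_4 = 2.5000, f(x_4) = 0.598472, coefficient = 2
x_5 = 2.7500, f(x_5) = 0.381661, coefficient = 2
x_6 = 3.0000, f(x_6) = 0.141120, coefficient = 1

I ≈ (0.250000/2) × 8.441594 = 1.055199
Exact value: 1.060730
Error: 0.005530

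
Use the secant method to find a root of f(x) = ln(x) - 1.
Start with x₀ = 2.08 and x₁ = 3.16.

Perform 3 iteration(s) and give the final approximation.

f(x) = ln(x) - 1
x₀ = 2.08, x₁ = 3.16

Secant formula: x_{n+1} = x_n - f(x_n)(x_n - x_{n-1})/(f(x_n) - f(x_{n-1}))

Iteration 1:
  f(2.080000) = -0.267632
  f(3.160000) = 0.150572
  x_2 = 3.160000 - 0.150572×(3.160000 - 2.080000)/(0.150572 - (-0.267632))
       = 2.771152
Iteration 2:
  f(3.160000) = 0.150572
  f(2.771152) = 0.019263
  x_3 = 2.771152 - 0.019263×(2.771152 - 3.160000)/(0.019263 - 0.150572)
       = 2.714108
Iteration 3:
  f(2.771152) = 0.019263
  f(2.714108) = -0.001537
  x_4 = 2.714108 - (-0.001537)×(2.714108 - 2.771152)/(-0.001537 - 0.019263)
       = 2.718322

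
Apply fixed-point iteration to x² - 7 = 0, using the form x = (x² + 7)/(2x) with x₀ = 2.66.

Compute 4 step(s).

Equation: x² - 7 = 0
Fixed-point form: x = (x² + 7)/(2x)
x₀ = 2.66

x_1 = g(2.660000) = 2.645789
x_2 = g(2.645789) = 2.645751
x_3 = g(2.645751) = 2.645751
x_4 = g(2.645751) = 2.645751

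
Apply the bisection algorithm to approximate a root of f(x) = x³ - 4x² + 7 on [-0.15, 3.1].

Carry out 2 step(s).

f(x) = x³ - 4x² + 7
Initial interval: [-0.15, 3.1]

Iteration 1:
  c_1 = (-0.150000 + 3.100000)/2 = 1.475000
  f(c_1) = f(1.475000) = 1.506547
  f(a) × f(c) ≥ 0, new interval: [1.475000, 3.100000]
Iteration 2:
  c_2 = (1.475000 + 3.100000)/2 = 2.287500
  f(c_2) = f(2.287500) = -1.960924
  f(a) × f(c) < 0, new interval: [1.475000, 2.287500]

After 2 iteration(s), the approximation is c_2 = 2.287500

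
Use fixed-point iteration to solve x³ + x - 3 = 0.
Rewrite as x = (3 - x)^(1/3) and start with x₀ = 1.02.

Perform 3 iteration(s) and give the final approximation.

Equation: x³ + x - 3 = 0
Fixed-point form: x = (3 - x)^(1/3)
x₀ = 1.02

x_1 = g(1.020000) = 1.255707
x_2 = g(1.255707) = 1.203760
x_3 = g(1.203760) = 1.215593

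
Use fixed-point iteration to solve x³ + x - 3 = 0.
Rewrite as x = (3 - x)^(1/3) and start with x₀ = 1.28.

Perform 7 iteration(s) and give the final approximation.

Equation: x³ + x - 3 = 0
Fixed-point form: x = (3 - x)^(1/3)
x₀ = 1.28

x_1 = g(1.280000) = 1.198145
x_2 = g(1.198145) = 1.216858
x_3 = g(1.216858) = 1.212631
x_4 = g(1.212631) = 1.213588
x_5 = g(1.213588) = 1.213372
x_6 = g(1.213372) = 1.213421
x_7 = g(1.213421) = 1.213410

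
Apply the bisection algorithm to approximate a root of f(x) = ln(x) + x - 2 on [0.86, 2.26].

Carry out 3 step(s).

f(x) = ln(x) + x - 2
Initial interval: [0.86, 2.26]

Iteration 1:
  c_1 = (0.860000 + 2.260000)/2 = 1.560000
  f(c_1) = f(1.560000) = 0.004686
  f(a) × f(c) < 0, new interval: [0.860000, 1.560000]
Iteration 2:
  c_2 = (0.860000 + 1.560000)/2 = 1.210000
  f(c_2) = f(1.210000) = -0.599380
  f(a) × f(c) ≥ 0, new interval: [1.210000, 1.560000]
Iteration 3:
  c_3 = (1.210000 + 1.560000)/2 = 1.385000
  f(c_3) = f(1.385000) = -0.289300
  f(a) × f(c) ≥ 0, new interval: [1.385000, 1.560000]

After 3 iteration(s), the approximation is c_3 = 1.385000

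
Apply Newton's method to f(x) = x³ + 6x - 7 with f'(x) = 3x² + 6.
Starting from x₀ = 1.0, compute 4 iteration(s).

f(x) = x³ + 6x - 7
f'(x) = 3x² + 6
x₀ = 1.0

Newton-Raphson formula: x_{n+1} = x_n - f(x_n)/f'(x_n)

Iteration 1:
  f(1.000000) = 0.000000
  f'(1.000000) = 9.000000
  x_1 = 1.000000 - 0.000000/9.000000 = 1.000000
Iteration 2:
  f(1.000000) = 0.000000
  f'(1.000000) = 9.000000
  x_2 = 1.000000 - 0.000000/9.000000 = 1.000000
Iteration 3:
  f(1.000000) = 0.000000
  f'(1.000000) = 9.000000
  x_3 = 1.000000 - 0.000000/9.000000 = 1.000000
Iteration 4:
  f(1.000000) = 0.000000
  f'(1.000000) = 9.000000
  x_4 = 1.000000 - 0.000000/9.000000 = 1.000000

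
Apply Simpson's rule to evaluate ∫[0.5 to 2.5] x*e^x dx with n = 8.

f(x) = x*e^x
a = 0.5, b = 2.5, n = 8
h = (b - a)/n = 0.250000

Simpson's rule: (h/3)[f(x₀) + 4f(x₁) + 2f(x₂) + ... + f(xₙ)]

x_0 = 0.5000, f(x_0) = 0.824361, coefficient = 1
x_1 = 0.7500, f(x_1) = 1.587750, coefficient = 4
x_2 = 1.0000, f(x_2) = 2.718282, coefficient = 2
x_3 = 1.2500, f(x_3) = 4.362929, coefficient = 4
x_4 = 1.5000, f(x_4) = 6.722534, coefficient = 2
x_5 = 1.7500, f(x_5) = 10.070555, coefficient = 4
x_6 = 2.0000, f(x_6) = 14.778112, coefficient = 2
x_7 = 2.2500, f(x_7) = 21.347406, coefficient = 4
x_8 = 2.5000, f(x_8) = 30.456235, coefficient = 1

I ≈ (0.250000/3) × 229.193007 = 19.099417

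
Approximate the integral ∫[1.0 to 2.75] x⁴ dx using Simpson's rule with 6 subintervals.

f(x) = x⁴
a = 1.0, b = 2.75, n = 6
h = (b - a)/n = 0.291667

Simpson's rule: (h/3)[f(x₀) + 4f(x₁) + 2f(x₂) + ... + f(xₙ)]

x_0 = 1.0000, f(x_0) = 1.000000, coefficient = 1
x_1 = 1.2917, f(x_1) = 2.783568, coefficient = 4
x_2 = 1.5833, f(x_2) = 6.284770, coefficient = 2
x_3 = 1.8750, f(x_3) = 12.359619, coefficient = 4
x_4 = 2.1667, f(x_4) = 22.037809, coefficient = 2
x_5 = 2.4583, f(x_5) = 36.522717, coefficient = 4
x_6 = 2.7500, f(x_6) = 57.191406, coefficient = 1

I ≈ (0.291667/3) × 321.500181 = 31.256962
Exact value: 31.255273
Error: 0.001689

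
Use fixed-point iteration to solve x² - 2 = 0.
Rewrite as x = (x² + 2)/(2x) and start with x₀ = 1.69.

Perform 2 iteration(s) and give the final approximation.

Equation: x² - 2 = 0
Fixed-point form: x = (x² + 2)/(2x)
x₀ = 1.69

x_1 = g(1.690000) = 1.436716
x_2 = g(1.436716) = 1.414390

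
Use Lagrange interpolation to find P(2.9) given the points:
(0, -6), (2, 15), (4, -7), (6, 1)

Lagrange interpolation formula:
P(x) = Σ yᵢ × Lᵢ(x)
where Lᵢ(x) = Π_{j≠i} (x - xⱼ)/(xᵢ - xⱼ)

L_0(2.9) = (2.9 - 2)/(0 - 2) × (2.9 - 4)/(0 - 4) × (2.9 - 6)/(0 - 6) = -0.063938
L_1(2.9) = (2.9 - 0)/(2 - 0) × (2.9 - 4)/(2 - 4) × (2.9 - 6)/(2 - 6) = 0.618062
L_2(2.9) = (2.9 - 0)/(4 - 0) × (2.9 - 2)/(4 - 2) × (2.9 - 6)/(4 - 6) = 0.505687
L_3(2.9) = (2.9 - 0)/(6 - 0) × (2.9 - 2)/(6 - 2) × (2.9 - 4)/(6 - 4) = -0.059812

P(2.9) = (-6)×L_0(2.9) + 15×L_1(2.9) + (-7)×L_2(2.9) + 1×L_3(2.9)
P(2.9) = 6.054937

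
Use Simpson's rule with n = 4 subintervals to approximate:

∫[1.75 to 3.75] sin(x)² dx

f(x) = sin(x)²
a = 1.75, b = 3.75, n = 4
h = (b - a)/n = 0.500000

Simpson's rule: (h/3)[f(x₀) + 4f(x₁) + 2f(x₂) + ... + f(xₙ)]

x_0 = 1.7500, f(x_0) = 0.968228, coefficient = 1
x_1 = 2.2500, f(x_1) = 0.605398, coefficient = 4
x_2 = 2.7500, f(x_2) = 0.145665, coefficient = 2
x_3 = 3.2500, f(x_3) = 0.011706, coefficient = 4
x_4 = 3.7500, f(x_4) = 0.326682, coefficient = 1

I ≈ (0.500000/3) × 4.054657 = 0.675776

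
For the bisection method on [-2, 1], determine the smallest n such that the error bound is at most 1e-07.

We need (b-a)/2^n ≤ 1e-07
(1 - (-2))/2^n ≤ 1e-07
3/2^n ≤ 1e-07
2^n ≥ 30000000
n ≥ log₂(30000000) = 24.84
n ≥ 25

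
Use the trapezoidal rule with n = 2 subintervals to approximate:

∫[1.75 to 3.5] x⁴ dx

f(x) = x⁴
a = 1.75, b = 3.5, n = 2
h = (b - a)/n = 0.875000

Trapezoidal rule: (h/2)[f(x₀) + 2f(x₁) + 2f(x₂) + ... + f(xₙ)]

x_0 = 1.7500, f(x_0) = 9.378906, coefficient = 1
x_1 = 2.6250, f(x_1) = 47.480713, coefficient = 2
x_2 = 3.5000, f(x_2) = 150.062500, coefficient = 1

I ≈ (0.875000/2) × 254.402832 = 111.301239
Exact value: 101.761133
Error: 9.540106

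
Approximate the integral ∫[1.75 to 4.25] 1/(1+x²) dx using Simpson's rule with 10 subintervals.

f(x) = 1/(1+x²)
a = 1.75, b = 4.25, n = 10
h = (b - a)/n = 0.250000

Simpson's rule: (h/3)[f(x₀) + 4f(x₁) + 2f(x₂) + ... + f(xₙ)]

x_0 = 1.7500, f(x_0) = 0.246154, coefficient = 1
x_1 = 2.0000, f(x_1) = 0.200000, coefficient = 4
x_2 = 2.2500, f(x_2) = 0.164948, coefficient = 2
x_3 = 2.5000, f(x_3) = 0.137931, coefficient = 4
x_4 = 2.7500, f(x_4) = 0.116788, coefficient = 2
x_5 = 3.0000, f(x_5) = 0.100000, coefficient = 4
x_6 = 3.2500, f(x_6) = 0.086486, coefficient = 2
x_7 = 3.5000, f(x_7) = 0.075472, coefficient = 4
x_8 = 3.7500, f(x_8) = 0.066390, coefficient = 2
x_9 = 4.0000, f(x_9) = 0.058824, coefficient = 4
x_10 = 4.2500, f(x_10) = 0.052459, coefficient = 1

I ≈ (0.250000/3) × 3.456745 = 0.288062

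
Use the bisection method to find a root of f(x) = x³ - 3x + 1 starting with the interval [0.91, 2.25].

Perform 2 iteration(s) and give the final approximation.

f(x) = x³ - 3x + 1
Initial interval: [0.91, 2.25]

Iteration 1:
  c_1 = (0.910000 + 2.250000)/2 = 1.580000
  f(c_1) = f(1.580000) = 0.204312
  f(a) × f(c) < 0, new interval: [0.910000, 1.580000]
Iteration 2:
  c_2 = (0.910000 + 1.580000)/2 = 1.245000
  f(c_2) = f(1.245000) = -0.805219
  f(a) × f(c) ≥ 0, new interval: [1.245000, 1.580000]

After 2 iteration(s), the approximation is c_2 = 1.245000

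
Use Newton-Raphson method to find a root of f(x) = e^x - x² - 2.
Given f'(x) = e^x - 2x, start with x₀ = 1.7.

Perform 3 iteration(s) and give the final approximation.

f(x) = e^x - x² - 2
f'(x) = e^x - 2x
x₀ = 1.7

Newton-Raphson formula: x_{n+1} = x_n - f(x_n)/f'(x_n)

Iteration 1:
  f(1.700000) = 0.583947
  f'(1.700000) = 2.073947
  x_1 = 1.700000 - 0.583947/2.073947 = 1.418437
Iteration 2:
  f(1.418437) = 0.118695
  f'(1.418437) = 1.293785
  x_2 = 1.418437 - 0.118695/1.293785 = 1.326694
Iteration 3:
  f(1.326694) = 0.008447
  f'(1.326694) = 1.115176
  x_3 = 1.326694 - 0.008447/1.115176 = 1.319119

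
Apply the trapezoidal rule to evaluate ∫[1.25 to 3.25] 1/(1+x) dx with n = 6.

f(x) = 1/(1+x)
a = 1.25, b = 3.25, n = 6
h = (b - a)/n = 0.333333

Trapezoidal rule: (h/2)[f(x₀) + 2f(x₁) + 2f(x₂) + ... + f(xₙ)]

x_0 = 1.2500, f(x_0) = 0.444444, coefficient = 1
x_1 = 1.5833, f(x_1) = 0.387097, coefficient = 2
x_2 = 1.9167, f(x_2) = 0.342857, coefficient = 2
x_3 = 2.2500, f(x_3) = 0.307692, coefficient = 2
x_4 = 2.5833, f(x_4) = 0.279070, coefficient = 2
x_5 = 2.9167, f(x_5) = 0.255319, coefficient = 2
x_6 = 3.2500, f(x_6) = 0.235294, coefficient = 1

I ≈ (0.333333/2) × 3.823809 = 0.637301
Exact value: 0.635989
Error: 0.001313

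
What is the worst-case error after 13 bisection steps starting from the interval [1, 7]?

Bisection error bound: |error| ≤ (b-a)/2^n
|error| ≤ (7 - 1)/2^13 = 6/2^13
|error| ≤ 0.0007324219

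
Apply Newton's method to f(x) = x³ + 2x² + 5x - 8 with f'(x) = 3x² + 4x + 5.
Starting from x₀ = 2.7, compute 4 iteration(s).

f(x) = x³ + 2x² + 5x - 8
f'(x) = 3x² + 4x + 5
x₀ = 2.7

Newton-Raphson formula: x_{n+1} = x_n - f(x_n)/f'(x_n)

Iteration 1:
  f(2.700000) = 39.763000
  f'(2.700000) = 37.670000
  x_1 = 2.700000 - 39.763000/37.670000 = 1.644439
Iteration 2:
  f(1.644439) = 10.077404
  f'(1.644439) = 19.690289
  x_2 = 1.644439 - 10.077404/19.690289 = 1.132643
Iteration 3:
  f(1.132643) = 1.682019
  f'(1.132643) = 13.379212
  x_3 = 1.132643 - 1.682019/13.379212 = 1.006924
Iteration 4:
  f(1.006924) = 0.083329
  f'(1.006924) = 12.069384
  x_4 = 1.006924 - 0.083329/12.069384 = 1.000020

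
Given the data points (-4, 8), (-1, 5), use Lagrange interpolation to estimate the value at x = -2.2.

Lagrange interpolation formula:
P(x) = Σ yᵢ × Lᵢ(x)
where Lᵢ(x) = Π_{j≠i} (x - xⱼ)/(xᵢ - xⱼ)

L_0(-2.2) = (-2.2 - (-1))/(-4 - (-1)) = 0.400000
L_1(-2.2) = (-2.2 - (-4))/(-1 - (-4)) = 0.600000

P(-2.2) = 8×L_0(-2.2) + 5×L_1(-2.2)
P(-2.2) = 6.200000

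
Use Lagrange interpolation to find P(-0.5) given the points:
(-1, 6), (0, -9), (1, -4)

Lagrange interpolation formula:
P(x) = Σ yᵢ × Lᵢ(x)
where Lᵢ(x) = Π_{j≠i} (x - xⱼ)/(xᵢ - xⱼ)

L_0(-0.5) = (-0.5 - 0)/(-1 - 0) × (-0.5 - 1)/(-1 - 1) = 0.375000
L_1(-0.5) = (-0.5 - (-1))/(0 - (-1)) × (-0.5 - 1)/(0 - 1) = 0.750000
L_2(-0.5) = (-0.5 - (-1))/(1 - (-1)) × (-0.5 - 0)/(1 - 0) = -0.125000

P(-0.5) = 6×L_0(-0.5) + (-9)×L_1(-0.5) + (-4)×L_2(-0.5)
P(-0.5) = -4.000000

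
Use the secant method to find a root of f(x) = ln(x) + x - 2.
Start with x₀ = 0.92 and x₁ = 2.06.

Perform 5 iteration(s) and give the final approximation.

f(x) = ln(x) + x - 2
x₀ = 0.92, x₁ = 2.06

Secant formula: x_{n+1} = x_n - f(x_n)(x_n - x_{n-1})/(f(x_n) - f(x_{n-1}))

Iteration 1:
  f(0.920000) = -1.163382
  f(2.060000) = 0.782706
  x_2 = 2.060000 - 0.782706×(2.060000 - 0.920000)/(0.782706 - (-1.163382))
       = 1.601498
Iteration 2:
  f(2.060000) = 0.782706
  f(1.601498) = 0.072438
  x_3 = 1.601498 - 0.072438×(1.601498 - 2.060000)/(0.072438 - 0.782706)
       = 1.554737
Iteration 3:
  f(1.601498) = 0.072438
  f(1.554737) = -0.003956
  x_4 = 1.554737 - (-0.003956)×(1.554737 - 1.601498)/(-0.003956 - 0.072438)
       = 1.557159
Iteration 4:
  f(1.554737) = -0.003956
  f(1.557159) = 0.000022
  x_5 = 1.557159 - 0.000022×(1.557159 - 1.554737)/(0.000022 - (-0.003956))
       = 1.557146
Iteration 5:
  f(1.557159) = 0.000022
  f(1.557146) = 0.000000
  x_6 = 1.557146 - 0.000000×(1.557146 - 1.557159)/(0.000000 - 0.000022)
       = 1.557146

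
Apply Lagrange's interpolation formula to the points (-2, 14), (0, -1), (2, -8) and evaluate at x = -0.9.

Lagrange interpolation formula:
P(x) = Σ yᵢ × Lᵢ(x)
where Lᵢ(x) = Π_{j≠i} (x - xⱼ)/(xᵢ - xⱼ)

L_0(-0.9) = (-0.9 - 0)/(-2 - 0) × (-0.9 - 2)/(-2 - 2) = 0.326250
L_1(-0.9) = (-0.9 - (-2))/(0 - (-2)) × (-0.9 - 2)/(0 - 2) = 0.797500
L_2(-0.9) = (-0.9 - (-2))/(2 - (-2)) × (-0.9 - 0)/(2 - 0) = -0.123750

P(-0.9) = 14×L_0(-0.9) + (-1)×L_1(-0.9) + (-8)×L_2(-0.9)
P(-0.9) = 4.760000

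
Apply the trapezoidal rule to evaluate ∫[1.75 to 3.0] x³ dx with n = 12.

f(x) = x³
a = 1.75, b = 3.0, n = 12
h = (b - a)/n = 0.104167

Trapezoidal rule: (h/2)[f(x₀) + 2f(x₁) + 2f(x₂) + ... + f(xₙ)]

x_0 = 1.7500, f(x_0) = 5.359375, coefficient = 1
x_1 = 1.8542, f(x_1) = 6.374503, coefficient = 2
x_2 = 1.9583, f(x_2) = 7.510344, coefficient = 2
x_3 = 2.0625, f(x_3) = 8.773682, coefficient = 2
x_4 = 2.1667, f(x_4) = 10.171296, coefficient = 2
x_5 = 2.2708, f(x_5) = 11.709970, coefficient = 2
x_6 = 2.3750, f(x_6) = 13.396484, coefficient = 2
x_7 = 2.4792, f(x_7) = 15.237621, coefficient = 2
x_8 = 2.5833, f(x_8) = 17.240162, coefficient = 2
x_9 = 2.6875, f(x_9) = 19.410889, coefficient = 2
x_10 = 2.7917, f(x_10) = 21.756583, coefficient = 2
x_11 = 2.8958, f(x_11) = 24.284026, coefficient = 2
x_12 = 3.0000, f(x_12) = 27.000000, coefficient = 1

I ≈ (0.104167/2) × 344.090495 = 17.921380
Exact value: 17.905273
Error: 0.016106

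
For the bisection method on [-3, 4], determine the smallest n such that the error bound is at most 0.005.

We need (b-a)/2^n ≤ 0.005
(4 - (-3))/2^n ≤ 0.005
7/2^n ≤ 0.005
2^n ≥ 1400
n ≥ log₂(1400) = 10.45
n ≥ 11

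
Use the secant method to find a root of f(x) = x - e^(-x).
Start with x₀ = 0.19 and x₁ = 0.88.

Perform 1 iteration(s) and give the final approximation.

f(x) = x - e^(-x)
x₀ = 0.19, x₁ = 0.88

Secant formula: x_{n+1} = x_n - f(x_n)(x_n - x_{n-1})/(f(x_n) - f(x_{n-1}))

Iteration 1:
  f(0.190000) = -0.636959
  f(0.880000) = 0.465217
  x_2 = 0.880000 - 0.465217×(0.880000 - 0.190000)/(0.465217 - (-0.636959))
       = 0.588758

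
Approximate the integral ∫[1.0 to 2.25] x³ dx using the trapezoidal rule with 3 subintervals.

f(x) = x³
a = 1.0, b = 2.25, n = 3
h = (b - a)/n = 0.416667

Trapezoidal rule: (h/2)[f(x₀) + 2f(x₁) + 2f(x₂) + ... + f(xₙ)]

x_0 = 1.0000, f(x_0) = 1.000000, coefficient = 1
x_1 = 1.4167, f(x_1) = 2.843171, coefficient = 2
x_2 = 1.8333, f(x_2) = 6.162037, coefficient = 2
x_3 = 2.2500, f(x_3) = 11.390625, coefficient = 1

I ≈ (0.416667/2) × 30.401042 = 6.333550
Exact value: 6.157227
Error: 0.176324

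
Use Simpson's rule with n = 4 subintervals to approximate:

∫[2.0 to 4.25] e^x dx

f(x) = e^x
a = 2.0, b = 4.25, n = 4
h = (b - a)/n = 0.562500

Simpson's rule: (h/3)[f(x₀) + 4f(x₁) + 2f(x₂) + ... + f(xₙ)]

x_0 = 2.0000, f(x_0) = 7.389056, coefficient = 1
x_1 = 2.5625, f(x_1) = 12.968197, coefficient = 4
x_2 = 3.1250, f(x_2) = 22.759895, coefficient = 2
x_3 = 3.6875, f(x_3) = 39.944860, coefficient = 4
x_4 = 4.2500, f(x_4) = 70.105412, coefficient = 1

I ≈ (0.562500/3) × 334.666487 = 62.749966
Exact value: 62.716356
Error: 0.033610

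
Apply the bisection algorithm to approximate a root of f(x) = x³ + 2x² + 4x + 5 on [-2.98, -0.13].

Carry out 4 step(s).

f(x) = x³ + 2x² + 4x + 5
Initial interval: [-2.98, -0.13]

Iteration 1:
  c_1 = (-2.980000 + (-0.130000))/2 = -1.555000
  f(c_1) = f(-1.555000) = -0.143979
  f(a) × f(c) ≥ 0, new interval: [-1.555000, -0.130000]
Iteration 2:
  c_2 = (-1.555000 + (-0.130000))/2 = -0.842500
  f(c_2) = f(-0.842500) = 2.451601
  f(a) × f(c) < 0, new interval: [-1.555000, -0.842500]
Iteration 3:
  c_3 = (-1.555000 + (-0.842500))/2 = -1.198750
  f(c_3) = f(-1.198750) = 1.356398
  f(a) × f(c) < 0, new interval: [-1.555000, -1.198750]
Iteration 4:
  c_4 = (-1.555000 + (-1.198750))/2 = -1.376875
  f(c_4) = f(-1.376875) = 0.673811
  f(a) × f(c) < 0, new interval: [-1.555000, -1.376875]

After 4 iteration(s), the approximation is c_4 = -1.376875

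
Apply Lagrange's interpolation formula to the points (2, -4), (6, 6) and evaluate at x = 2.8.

Lagrange interpolation formula:
P(x) = Σ yᵢ × Lᵢ(x)
where Lᵢ(x) = Π_{j≠i} (x - xⱼ)/(xᵢ - xⱼ)

L_0(2.8) = (2.8 - 6)/(2 - 6) = 0.800000
L_1(2.8) = (2.8 - 2)/(6 - 2) = 0.200000

P(2.8) = (-4)×L_0(2.8) + 6×L_1(2.8)
P(2.8) = -2.000000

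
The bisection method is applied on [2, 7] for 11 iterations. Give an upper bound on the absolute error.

Bisection error bound: |error| ≤ (b-a)/2^n
|error| ≤ (7 - 2)/2^11 = 5/2^11
|error| ≤ 0.0024414062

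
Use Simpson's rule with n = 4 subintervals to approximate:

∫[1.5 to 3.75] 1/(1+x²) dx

f(x) = 1/(1+x²)
a = 1.5, b = 3.75, n = 4
h = (b - a)/n = 0.562500

Simpson's rule: (h/3)[f(x₀) + 4f(x₁) + 2f(x₂) + ... + f(xₙ)]

x_0 = 1.5000, f(x_0) = 0.307692, coefficient = 1
x_1 = 2.0625, f(x_1) = 0.190335, coefficient = 4
x_2 = 2.6250, f(x_2) = 0.126733, coefficient = 2
x_3 = 3.1875, f(x_3) = 0.089604, coefficient = 4
x_4 = 3.7500, f(x_4) = 0.066390, coefficient = 1

I ≈ (0.562500/3) × 1.747304 = 0.327619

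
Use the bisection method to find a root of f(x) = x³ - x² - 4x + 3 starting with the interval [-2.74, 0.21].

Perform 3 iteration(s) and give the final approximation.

f(x) = x³ - x² - 4x + 3
Initial interval: [-2.74, 0.21]

Iteration 1:
  c_1 = (-2.740000 + 0.210000)/2 = -1.265000
  f(c_1) = f(-1.265000) = 4.435490
  f(a) × f(c) < 0, new interval: [-2.740000, -1.265000]
Iteration 2:
  c_2 = (-2.740000 + (-1.265000))/2 = -2.002500
  f(c_2) = f(-2.002500) = -1.030044
  f(a) × f(c) ≥ 0, new interval: [-2.002500, -1.265000]
Iteration 3:
  c_3 = (-2.002500 + (-1.265000))/2 = -1.633750
  f(c_3) = f(-1.633750) = 2.505155
  f(a) × f(c) < 0, new interval: [-2.002500, -1.633750]

After 3 iteration(s), the approximation is c_3 = -1.633750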